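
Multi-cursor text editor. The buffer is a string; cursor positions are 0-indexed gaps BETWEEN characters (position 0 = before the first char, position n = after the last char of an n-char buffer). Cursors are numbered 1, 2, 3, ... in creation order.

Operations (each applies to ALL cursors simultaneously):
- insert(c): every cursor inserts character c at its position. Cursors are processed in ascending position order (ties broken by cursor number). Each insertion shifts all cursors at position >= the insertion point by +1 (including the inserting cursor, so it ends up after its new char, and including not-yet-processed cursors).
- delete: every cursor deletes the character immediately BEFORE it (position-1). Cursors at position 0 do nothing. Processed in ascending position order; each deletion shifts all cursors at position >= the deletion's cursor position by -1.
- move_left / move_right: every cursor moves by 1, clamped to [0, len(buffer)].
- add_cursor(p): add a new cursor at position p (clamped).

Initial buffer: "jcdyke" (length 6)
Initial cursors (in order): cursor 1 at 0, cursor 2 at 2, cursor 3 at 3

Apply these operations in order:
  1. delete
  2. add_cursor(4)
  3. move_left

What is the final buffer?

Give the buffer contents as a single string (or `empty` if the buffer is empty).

Answer: jyke

Derivation:
After op 1 (delete): buffer="jyke" (len 4), cursors c1@0 c2@1 c3@1, authorship ....
After op 2 (add_cursor(4)): buffer="jyke" (len 4), cursors c1@0 c2@1 c3@1 c4@4, authorship ....
After op 3 (move_left): buffer="jyke" (len 4), cursors c1@0 c2@0 c3@0 c4@3, authorship ....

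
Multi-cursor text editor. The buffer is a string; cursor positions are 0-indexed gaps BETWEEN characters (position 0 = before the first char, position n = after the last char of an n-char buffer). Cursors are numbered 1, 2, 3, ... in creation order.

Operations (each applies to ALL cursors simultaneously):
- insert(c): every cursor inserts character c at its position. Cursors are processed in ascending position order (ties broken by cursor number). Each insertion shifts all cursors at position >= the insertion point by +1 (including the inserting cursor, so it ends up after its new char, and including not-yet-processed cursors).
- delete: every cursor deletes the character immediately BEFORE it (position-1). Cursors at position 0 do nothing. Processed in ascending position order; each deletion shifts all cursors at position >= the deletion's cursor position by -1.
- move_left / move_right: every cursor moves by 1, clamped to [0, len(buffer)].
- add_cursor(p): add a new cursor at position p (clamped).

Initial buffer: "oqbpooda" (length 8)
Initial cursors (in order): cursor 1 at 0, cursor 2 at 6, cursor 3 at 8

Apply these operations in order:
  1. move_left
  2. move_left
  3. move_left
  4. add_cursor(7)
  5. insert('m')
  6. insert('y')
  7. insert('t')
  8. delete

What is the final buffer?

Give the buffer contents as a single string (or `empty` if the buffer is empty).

Answer: myoqbmypomyodmya

Derivation:
After op 1 (move_left): buffer="oqbpooda" (len 8), cursors c1@0 c2@5 c3@7, authorship ........
After op 2 (move_left): buffer="oqbpooda" (len 8), cursors c1@0 c2@4 c3@6, authorship ........
After op 3 (move_left): buffer="oqbpooda" (len 8), cursors c1@0 c2@3 c3@5, authorship ........
After op 4 (add_cursor(7)): buffer="oqbpooda" (len 8), cursors c1@0 c2@3 c3@5 c4@7, authorship ........
After op 5 (insert('m')): buffer="moqbmpomodma" (len 12), cursors c1@1 c2@5 c3@8 c4@11, authorship 1...2..3..4.
After op 6 (insert('y')): buffer="myoqbmypomyodmya" (len 16), cursors c1@2 c2@7 c3@11 c4@15, authorship 11...22..33..44.
After op 7 (insert('t')): buffer="mytoqbmytpomytodmyta" (len 20), cursors c1@3 c2@9 c3@14 c4@19, authorship 111...222..333..444.
After op 8 (delete): buffer="myoqbmypomyodmya" (len 16), cursors c1@2 c2@7 c3@11 c4@15, authorship 11...22..33..44.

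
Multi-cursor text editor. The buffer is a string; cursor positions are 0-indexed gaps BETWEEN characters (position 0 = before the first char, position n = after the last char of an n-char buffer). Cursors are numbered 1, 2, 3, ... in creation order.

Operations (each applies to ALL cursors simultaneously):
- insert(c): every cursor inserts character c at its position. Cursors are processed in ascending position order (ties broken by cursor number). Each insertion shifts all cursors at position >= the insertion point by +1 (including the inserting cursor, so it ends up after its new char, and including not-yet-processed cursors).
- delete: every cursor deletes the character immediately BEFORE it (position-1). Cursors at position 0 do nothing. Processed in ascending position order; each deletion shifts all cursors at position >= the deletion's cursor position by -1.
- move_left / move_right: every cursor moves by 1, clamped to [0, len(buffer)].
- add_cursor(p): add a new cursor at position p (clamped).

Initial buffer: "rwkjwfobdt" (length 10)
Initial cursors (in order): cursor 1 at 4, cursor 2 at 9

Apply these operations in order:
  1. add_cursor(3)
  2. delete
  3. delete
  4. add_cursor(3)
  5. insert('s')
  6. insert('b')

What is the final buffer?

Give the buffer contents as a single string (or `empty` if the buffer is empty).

After op 1 (add_cursor(3)): buffer="rwkjwfobdt" (len 10), cursors c3@3 c1@4 c2@9, authorship ..........
After op 2 (delete): buffer="rwwfobt" (len 7), cursors c1@2 c3@2 c2@6, authorship .......
After op 3 (delete): buffer="wfot" (len 4), cursors c1@0 c3@0 c2@3, authorship ....
After op 4 (add_cursor(3)): buffer="wfot" (len 4), cursors c1@0 c3@0 c2@3 c4@3, authorship ....
After op 5 (insert('s')): buffer="sswfosst" (len 8), cursors c1@2 c3@2 c2@7 c4@7, authorship 13...24.
After op 6 (insert('b')): buffer="ssbbwfossbbt" (len 12), cursors c1@4 c3@4 c2@11 c4@11, authorship 1313...2424.

Answer: ssbbwfossbbt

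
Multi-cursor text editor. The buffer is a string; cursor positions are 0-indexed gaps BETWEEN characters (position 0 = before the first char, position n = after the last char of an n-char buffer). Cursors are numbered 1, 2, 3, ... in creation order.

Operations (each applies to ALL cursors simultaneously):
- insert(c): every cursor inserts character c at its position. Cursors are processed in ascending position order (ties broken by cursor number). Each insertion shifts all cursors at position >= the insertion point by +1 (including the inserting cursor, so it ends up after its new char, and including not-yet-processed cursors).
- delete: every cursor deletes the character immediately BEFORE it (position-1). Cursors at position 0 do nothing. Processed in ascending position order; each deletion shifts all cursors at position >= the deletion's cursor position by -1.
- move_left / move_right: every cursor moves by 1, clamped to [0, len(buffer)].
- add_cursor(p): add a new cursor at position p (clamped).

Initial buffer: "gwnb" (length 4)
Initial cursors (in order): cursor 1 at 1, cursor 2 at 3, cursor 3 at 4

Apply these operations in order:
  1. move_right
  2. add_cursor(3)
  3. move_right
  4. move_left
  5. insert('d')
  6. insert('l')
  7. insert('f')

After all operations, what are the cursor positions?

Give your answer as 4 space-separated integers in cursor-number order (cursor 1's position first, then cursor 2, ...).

After op 1 (move_right): buffer="gwnb" (len 4), cursors c1@2 c2@4 c3@4, authorship ....
After op 2 (add_cursor(3)): buffer="gwnb" (len 4), cursors c1@2 c4@3 c2@4 c3@4, authorship ....
After op 3 (move_right): buffer="gwnb" (len 4), cursors c1@3 c2@4 c3@4 c4@4, authorship ....
After op 4 (move_left): buffer="gwnb" (len 4), cursors c1@2 c2@3 c3@3 c4@3, authorship ....
After op 5 (insert('d')): buffer="gwdndddb" (len 8), cursors c1@3 c2@7 c3@7 c4@7, authorship ..1.234.
After op 6 (insert('l')): buffer="gwdlndddlllb" (len 12), cursors c1@4 c2@11 c3@11 c4@11, authorship ..11.234234.
After op 7 (insert('f')): buffer="gwdlfndddlllfffb" (len 16), cursors c1@5 c2@15 c3@15 c4@15, authorship ..111.234234234.

Answer: 5 15 15 15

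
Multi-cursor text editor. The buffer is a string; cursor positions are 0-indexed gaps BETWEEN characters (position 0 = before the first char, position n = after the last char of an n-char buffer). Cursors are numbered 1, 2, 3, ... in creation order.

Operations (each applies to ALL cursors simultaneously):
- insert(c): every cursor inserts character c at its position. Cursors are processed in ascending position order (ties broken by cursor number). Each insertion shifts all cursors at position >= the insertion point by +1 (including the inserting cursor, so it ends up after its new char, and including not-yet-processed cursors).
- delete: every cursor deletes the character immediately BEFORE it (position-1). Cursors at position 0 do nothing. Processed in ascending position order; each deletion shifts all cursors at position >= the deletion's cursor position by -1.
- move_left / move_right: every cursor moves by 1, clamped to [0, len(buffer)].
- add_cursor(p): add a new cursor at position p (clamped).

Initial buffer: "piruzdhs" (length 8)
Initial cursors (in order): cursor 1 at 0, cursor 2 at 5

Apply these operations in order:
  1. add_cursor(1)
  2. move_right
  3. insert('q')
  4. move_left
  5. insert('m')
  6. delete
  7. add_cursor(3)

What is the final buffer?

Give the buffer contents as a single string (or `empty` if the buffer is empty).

After op 1 (add_cursor(1)): buffer="piruzdhs" (len 8), cursors c1@0 c3@1 c2@5, authorship ........
After op 2 (move_right): buffer="piruzdhs" (len 8), cursors c1@1 c3@2 c2@6, authorship ........
After op 3 (insert('q')): buffer="pqiqruzdqhs" (len 11), cursors c1@2 c3@4 c2@9, authorship .1.3....2..
After op 4 (move_left): buffer="pqiqruzdqhs" (len 11), cursors c1@1 c3@3 c2@8, authorship .1.3....2..
After op 5 (insert('m')): buffer="pmqimqruzdmqhs" (len 14), cursors c1@2 c3@5 c2@11, authorship .11.33....22..
After op 6 (delete): buffer="pqiqruzdqhs" (len 11), cursors c1@1 c3@3 c2@8, authorship .1.3....2..
After op 7 (add_cursor(3)): buffer="pqiqruzdqhs" (len 11), cursors c1@1 c3@3 c4@3 c2@8, authorship .1.3....2..

Answer: pqiqruzdqhs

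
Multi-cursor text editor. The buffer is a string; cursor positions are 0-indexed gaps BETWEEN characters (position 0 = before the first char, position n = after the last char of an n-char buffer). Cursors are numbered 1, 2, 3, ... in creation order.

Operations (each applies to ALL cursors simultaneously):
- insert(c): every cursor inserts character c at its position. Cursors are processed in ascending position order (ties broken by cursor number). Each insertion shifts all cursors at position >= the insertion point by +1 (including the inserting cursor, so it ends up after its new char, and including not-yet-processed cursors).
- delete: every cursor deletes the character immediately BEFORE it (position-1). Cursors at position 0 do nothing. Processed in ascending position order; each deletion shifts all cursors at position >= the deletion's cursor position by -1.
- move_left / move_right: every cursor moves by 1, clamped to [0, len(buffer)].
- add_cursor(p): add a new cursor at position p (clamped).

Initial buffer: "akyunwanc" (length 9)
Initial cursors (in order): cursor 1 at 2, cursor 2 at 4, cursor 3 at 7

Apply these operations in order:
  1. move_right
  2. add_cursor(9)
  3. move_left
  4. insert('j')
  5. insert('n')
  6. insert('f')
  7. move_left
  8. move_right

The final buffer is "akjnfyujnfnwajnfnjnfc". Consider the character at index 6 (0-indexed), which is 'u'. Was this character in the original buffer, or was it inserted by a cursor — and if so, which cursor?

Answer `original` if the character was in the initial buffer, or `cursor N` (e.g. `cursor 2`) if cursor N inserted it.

Answer: original

Derivation:
After op 1 (move_right): buffer="akyunwanc" (len 9), cursors c1@3 c2@5 c3@8, authorship .........
After op 2 (add_cursor(9)): buffer="akyunwanc" (len 9), cursors c1@3 c2@5 c3@8 c4@9, authorship .........
After op 3 (move_left): buffer="akyunwanc" (len 9), cursors c1@2 c2@4 c3@7 c4@8, authorship .........
After op 4 (insert('j')): buffer="akjyujnwajnjc" (len 13), cursors c1@3 c2@6 c3@10 c4@12, authorship ..1..2...3.4.
After op 5 (insert('n')): buffer="akjnyujnnwajnnjnc" (len 17), cursors c1@4 c2@8 c3@13 c4@16, authorship ..11..22...33.44.
After op 6 (insert('f')): buffer="akjnfyujnfnwajnfnjnfc" (len 21), cursors c1@5 c2@10 c3@16 c4@20, authorship ..111..222...333.444.
After op 7 (move_left): buffer="akjnfyujnfnwajnfnjnfc" (len 21), cursors c1@4 c2@9 c3@15 c4@19, authorship ..111..222...333.444.
After op 8 (move_right): buffer="akjnfyujnfnwajnfnjnfc" (len 21), cursors c1@5 c2@10 c3@16 c4@20, authorship ..111..222...333.444.
Authorship (.=original, N=cursor N): . . 1 1 1 . . 2 2 2 . . . 3 3 3 . 4 4 4 .
Index 6: author = original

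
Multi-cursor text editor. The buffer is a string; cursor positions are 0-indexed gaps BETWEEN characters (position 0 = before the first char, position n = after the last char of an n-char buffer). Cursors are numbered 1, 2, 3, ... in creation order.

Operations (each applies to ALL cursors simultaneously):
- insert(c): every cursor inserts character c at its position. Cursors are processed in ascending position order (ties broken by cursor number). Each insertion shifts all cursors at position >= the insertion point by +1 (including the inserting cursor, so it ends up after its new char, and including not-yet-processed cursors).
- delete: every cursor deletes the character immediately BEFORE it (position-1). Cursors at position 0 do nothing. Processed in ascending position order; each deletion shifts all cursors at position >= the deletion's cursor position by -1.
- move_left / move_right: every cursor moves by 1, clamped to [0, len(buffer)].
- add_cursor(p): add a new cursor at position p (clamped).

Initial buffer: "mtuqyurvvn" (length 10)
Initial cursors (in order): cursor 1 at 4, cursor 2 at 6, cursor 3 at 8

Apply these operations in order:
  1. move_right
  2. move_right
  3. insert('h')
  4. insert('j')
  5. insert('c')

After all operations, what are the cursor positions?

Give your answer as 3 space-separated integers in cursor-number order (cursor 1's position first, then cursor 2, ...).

Answer: 9 14 19

Derivation:
After op 1 (move_right): buffer="mtuqyurvvn" (len 10), cursors c1@5 c2@7 c3@9, authorship ..........
After op 2 (move_right): buffer="mtuqyurvvn" (len 10), cursors c1@6 c2@8 c3@10, authorship ..........
After op 3 (insert('h')): buffer="mtuqyuhrvhvnh" (len 13), cursors c1@7 c2@10 c3@13, authorship ......1..2..3
After op 4 (insert('j')): buffer="mtuqyuhjrvhjvnhj" (len 16), cursors c1@8 c2@12 c3@16, authorship ......11..22..33
After op 5 (insert('c')): buffer="mtuqyuhjcrvhjcvnhjc" (len 19), cursors c1@9 c2@14 c3@19, authorship ......111..222..333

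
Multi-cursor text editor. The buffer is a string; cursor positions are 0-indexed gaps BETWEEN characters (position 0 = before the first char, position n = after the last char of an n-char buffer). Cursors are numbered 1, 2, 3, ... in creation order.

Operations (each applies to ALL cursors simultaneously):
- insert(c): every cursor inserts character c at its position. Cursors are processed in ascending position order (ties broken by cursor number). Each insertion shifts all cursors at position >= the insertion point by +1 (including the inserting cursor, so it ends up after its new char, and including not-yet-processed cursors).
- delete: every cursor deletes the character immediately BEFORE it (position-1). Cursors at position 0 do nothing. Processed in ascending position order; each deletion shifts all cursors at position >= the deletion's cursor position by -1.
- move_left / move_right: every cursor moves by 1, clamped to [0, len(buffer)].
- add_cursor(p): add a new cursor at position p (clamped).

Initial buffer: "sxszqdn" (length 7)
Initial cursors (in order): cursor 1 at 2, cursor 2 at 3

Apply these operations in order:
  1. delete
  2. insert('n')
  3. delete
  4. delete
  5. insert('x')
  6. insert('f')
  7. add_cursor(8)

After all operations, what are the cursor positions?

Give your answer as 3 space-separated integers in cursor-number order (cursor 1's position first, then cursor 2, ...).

After op 1 (delete): buffer="szqdn" (len 5), cursors c1@1 c2@1, authorship .....
After op 2 (insert('n')): buffer="snnzqdn" (len 7), cursors c1@3 c2@3, authorship .12....
After op 3 (delete): buffer="szqdn" (len 5), cursors c1@1 c2@1, authorship .....
After op 4 (delete): buffer="zqdn" (len 4), cursors c1@0 c2@0, authorship ....
After op 5 (insert('x')): buffer="xxzqdn" (len 6), cursors c1@2 c2@2, authorship 12....
After op 6 (insert('f')): buffer="xxffzqdn" (len 8), cursors c1@4 c2@4, authorship 1212....
After op 7 (add_cursor(8)): buffer="xxffzqdn" (len 8), cursors c1@4 c2@4 c3@8, authorship 1212....

Answer: 4 4 8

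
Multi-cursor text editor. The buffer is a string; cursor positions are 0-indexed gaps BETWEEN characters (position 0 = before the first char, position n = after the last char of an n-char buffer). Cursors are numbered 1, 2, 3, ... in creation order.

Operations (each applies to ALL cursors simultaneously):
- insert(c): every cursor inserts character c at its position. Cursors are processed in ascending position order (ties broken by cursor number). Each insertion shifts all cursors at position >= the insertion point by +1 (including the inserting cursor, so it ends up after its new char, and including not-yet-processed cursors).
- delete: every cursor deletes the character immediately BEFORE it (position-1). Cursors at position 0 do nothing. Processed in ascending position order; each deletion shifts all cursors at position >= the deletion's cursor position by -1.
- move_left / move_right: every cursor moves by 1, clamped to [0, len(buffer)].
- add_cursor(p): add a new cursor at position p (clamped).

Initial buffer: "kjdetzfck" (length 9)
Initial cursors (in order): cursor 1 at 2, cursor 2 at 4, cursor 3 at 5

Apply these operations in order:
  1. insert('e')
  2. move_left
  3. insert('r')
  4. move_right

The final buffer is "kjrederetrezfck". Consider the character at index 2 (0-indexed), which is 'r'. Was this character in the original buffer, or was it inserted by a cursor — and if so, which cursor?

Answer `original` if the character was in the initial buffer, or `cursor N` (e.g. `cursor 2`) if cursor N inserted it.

After op 1 (insert('e')): buffer="kjedeetezfck" (len 12), cursors c1@3 c2@6 c3@8, authorship ..1..2.3....
After op 2 (move_left): buffer="kjedeetezfck" (len 12), cursors c1@2 c2@5 c3@7, authorship ..1..2.3....
After op 3 (insert('r')): buffer="kjrederetrezfck" (len 15), cursors c1@3 c2@7 c3@10, authorship ..11..22.33....
After op 4 (move_right): buffer="kjrederetrezfck" (len 15), cursors c1@4 c2@8 c3@11, authorship ..11..22.33....
Authorship (.=original, N=cursor N): . . 1 1 . . 2 2 . 3 3 . . . .
Index 2: author = 1

Answer: cursor 1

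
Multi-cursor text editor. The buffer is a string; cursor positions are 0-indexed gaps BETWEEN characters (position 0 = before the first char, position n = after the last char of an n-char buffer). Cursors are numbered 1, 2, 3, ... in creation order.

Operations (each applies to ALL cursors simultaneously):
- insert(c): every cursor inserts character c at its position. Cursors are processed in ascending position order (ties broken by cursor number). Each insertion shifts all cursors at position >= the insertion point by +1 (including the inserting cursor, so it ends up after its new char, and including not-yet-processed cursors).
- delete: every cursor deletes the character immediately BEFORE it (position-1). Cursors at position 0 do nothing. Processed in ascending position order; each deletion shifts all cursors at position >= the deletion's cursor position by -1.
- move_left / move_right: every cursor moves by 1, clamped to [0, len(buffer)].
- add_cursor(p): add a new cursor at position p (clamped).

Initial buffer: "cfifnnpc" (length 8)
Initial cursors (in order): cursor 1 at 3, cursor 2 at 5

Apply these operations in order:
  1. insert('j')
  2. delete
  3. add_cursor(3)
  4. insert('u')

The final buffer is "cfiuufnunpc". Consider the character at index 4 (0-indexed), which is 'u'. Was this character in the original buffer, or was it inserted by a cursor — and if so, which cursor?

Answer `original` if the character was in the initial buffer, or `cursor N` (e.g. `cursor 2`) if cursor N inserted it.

Answer: cursor 3

Derivation:
After op 1 (insert('j')): buffer="cfijfnjnpc" (len 10), cursors c1@4 c2@7, authorship ...1..2...
After op 2 (delete): buffer="cfifnnpc" (len 8), cursors c1@3 c2@5, authorship ........
After op 3 (add_cursor(3)): buffer="cfifnnpc" (len 8), cursors c1@3 c3@3 c2@5, authorship ........
After op 4 (insert('u')): buffer="cfiuufnunpc" (len 11), cursors c1@5 c3@5 c2@8, authorship ...13..2...
Authorship (.=original, N=cursor N): . . . 1 3 . . 2 . . .
Index 4: author = 3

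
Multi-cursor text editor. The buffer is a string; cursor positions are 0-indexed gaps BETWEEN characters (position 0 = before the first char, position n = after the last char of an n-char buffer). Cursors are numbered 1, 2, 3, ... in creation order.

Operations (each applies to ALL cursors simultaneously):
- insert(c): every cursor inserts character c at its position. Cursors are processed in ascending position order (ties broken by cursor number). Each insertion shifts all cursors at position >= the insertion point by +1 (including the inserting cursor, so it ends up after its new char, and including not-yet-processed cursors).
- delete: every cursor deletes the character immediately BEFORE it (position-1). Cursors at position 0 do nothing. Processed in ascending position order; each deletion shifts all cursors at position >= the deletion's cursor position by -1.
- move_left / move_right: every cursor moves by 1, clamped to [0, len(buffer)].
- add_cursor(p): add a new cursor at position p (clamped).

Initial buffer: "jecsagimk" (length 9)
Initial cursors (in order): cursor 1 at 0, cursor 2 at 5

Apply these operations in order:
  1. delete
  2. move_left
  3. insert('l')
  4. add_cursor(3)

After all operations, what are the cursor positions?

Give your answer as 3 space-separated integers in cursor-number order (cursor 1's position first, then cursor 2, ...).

After op 1 (delete): buffer="jecsgimk" (len 8), cursors c1@0 c2@4, authorship ........
After op 2 (move_left): buffer="jecsgimk" (len 8), cursors c1@0 c2@3, authorship ........
After op 3 (insert('l')): buffer="ljeclsgimk" (len 10), cursors c1@1 c2@5, authorship 1...2.....
After op 4 (add_cursor(3)): buffer="ljeclsgimk" (len 10), cursors c1@1 c3@3 c2@5, authorship 1...2.....

Answer: 1 5 3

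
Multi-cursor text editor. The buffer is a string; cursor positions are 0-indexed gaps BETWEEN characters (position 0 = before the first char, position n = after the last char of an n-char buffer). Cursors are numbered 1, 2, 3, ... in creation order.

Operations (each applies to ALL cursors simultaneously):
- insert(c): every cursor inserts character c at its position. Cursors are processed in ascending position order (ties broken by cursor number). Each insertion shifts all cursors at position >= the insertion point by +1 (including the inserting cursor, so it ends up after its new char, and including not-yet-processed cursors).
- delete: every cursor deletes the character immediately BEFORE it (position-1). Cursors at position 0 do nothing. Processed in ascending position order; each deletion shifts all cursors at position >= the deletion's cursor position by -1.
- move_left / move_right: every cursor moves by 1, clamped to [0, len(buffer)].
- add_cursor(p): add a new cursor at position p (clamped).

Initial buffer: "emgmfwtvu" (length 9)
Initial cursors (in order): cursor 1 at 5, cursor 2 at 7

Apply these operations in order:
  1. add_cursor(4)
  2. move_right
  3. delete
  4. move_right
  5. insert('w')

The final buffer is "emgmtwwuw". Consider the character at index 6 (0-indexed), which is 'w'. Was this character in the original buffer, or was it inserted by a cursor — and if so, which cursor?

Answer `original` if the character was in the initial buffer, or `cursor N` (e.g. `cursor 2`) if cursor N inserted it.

Answer: cursor 3

Derivation:
After op 1 (add_cursor(4)): buffer="emgmfwtvu" (len 9), cursors c3@4 c1@5 c2@7, authorship .........
After op 2 (move_right): buffer="emgmfwtvu" (len 9), cursors c3@5 c1@6 c2@8, authorship .........
After op 3 (delete): buffer="emgmtu" (len 6), cursors c1@4 c3@4 c2@5, authorship ......
After op 4 (move_right): buffer="emgmtu" (len 6), cursors c1@5 c3@5 c2@6, authorship ......
After op 5 (insert('w')): buffer="emgmtwwuw" (len 9), cursors c1@7 c3@7 c2@9, authorship .....13.2
Authorship (.=original, N=cursor N): . . . . . 1 3 . 2
Index 6: author = 3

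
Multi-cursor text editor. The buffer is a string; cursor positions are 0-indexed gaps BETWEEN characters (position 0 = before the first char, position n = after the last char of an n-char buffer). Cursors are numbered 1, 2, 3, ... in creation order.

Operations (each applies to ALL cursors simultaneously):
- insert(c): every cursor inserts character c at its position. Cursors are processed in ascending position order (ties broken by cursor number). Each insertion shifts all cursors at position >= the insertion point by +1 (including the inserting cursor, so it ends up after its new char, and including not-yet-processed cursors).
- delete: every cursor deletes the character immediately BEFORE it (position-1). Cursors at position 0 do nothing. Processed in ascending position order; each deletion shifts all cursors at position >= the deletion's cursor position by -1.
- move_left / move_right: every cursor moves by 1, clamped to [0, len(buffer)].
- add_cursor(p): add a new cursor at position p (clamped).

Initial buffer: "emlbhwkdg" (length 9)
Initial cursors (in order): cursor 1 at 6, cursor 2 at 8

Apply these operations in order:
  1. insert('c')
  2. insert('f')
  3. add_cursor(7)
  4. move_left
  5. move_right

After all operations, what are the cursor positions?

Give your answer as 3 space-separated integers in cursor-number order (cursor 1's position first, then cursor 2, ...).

Answer: 8 12 7

Derivation:
After op 1 (insert('c')): buffer="emlbhwckdcg" (len 11), cursors c1@7 c2@10, authorship ......1..2.
After op 2 (insert('f')): buffer="emlbhwcfkdcfg" (len 13), cursors c1@8 c2@12, authorship ......11..22.
After op 3 (add_cursor(7)): buffer="emlbhwcfkdcfg" (len 13), cursors c3@7 c1@8 c2@12, authorship ......11..22.
After op 4 (move_left): buffer="emlbhwcfkdcfg" (len 13), cursors c3@6 c1@7 c2@11, authorship ......11..22.
After op 5 (move_right): buffer="emlbhwcfkdcfg" (len 13), cursors c3@7 c1@8 c2@12, authorship ......11..22.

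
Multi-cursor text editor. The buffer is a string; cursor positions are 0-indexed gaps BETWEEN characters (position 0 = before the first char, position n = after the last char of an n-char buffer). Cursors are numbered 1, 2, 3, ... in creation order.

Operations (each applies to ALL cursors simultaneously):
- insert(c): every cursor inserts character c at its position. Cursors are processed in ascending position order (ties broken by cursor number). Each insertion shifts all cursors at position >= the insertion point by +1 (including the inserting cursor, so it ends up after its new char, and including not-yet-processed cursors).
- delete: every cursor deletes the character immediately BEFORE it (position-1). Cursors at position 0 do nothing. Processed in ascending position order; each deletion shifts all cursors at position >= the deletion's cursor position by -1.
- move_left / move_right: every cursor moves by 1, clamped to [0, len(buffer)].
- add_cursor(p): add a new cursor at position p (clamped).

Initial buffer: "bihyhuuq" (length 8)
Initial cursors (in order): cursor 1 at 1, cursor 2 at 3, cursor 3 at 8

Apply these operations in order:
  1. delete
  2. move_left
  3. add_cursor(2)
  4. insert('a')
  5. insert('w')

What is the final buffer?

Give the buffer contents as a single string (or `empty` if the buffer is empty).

After op 1 (delete): buffer="iyhuu" (len 5), cursors c1@0 c2@1 c3@5, authorship .....
After op 2 (move_left): buffer="iyhuu" (len 5), cursors c1@0 c2@0 c3@4, authorship .....
After op 3 (add_cursor(2)): buffer="iyhuu" (len 5), cursors c1@0 c2@0 c4@2 c3@4, authorship .....
After op 4 (insert('a')): buffer="aaiyahuau" (len 9), cursors c1@2 c2@2 c4@5 c3@8, authorship 12..4..3.
After op 5 (insert('w')): buffer="aawwiyawhuawu" (len 13), cursors c1@4 c2@4 c4@8 c3@12, authorship 1212..44..33.

Answer: aawwiyawhuawu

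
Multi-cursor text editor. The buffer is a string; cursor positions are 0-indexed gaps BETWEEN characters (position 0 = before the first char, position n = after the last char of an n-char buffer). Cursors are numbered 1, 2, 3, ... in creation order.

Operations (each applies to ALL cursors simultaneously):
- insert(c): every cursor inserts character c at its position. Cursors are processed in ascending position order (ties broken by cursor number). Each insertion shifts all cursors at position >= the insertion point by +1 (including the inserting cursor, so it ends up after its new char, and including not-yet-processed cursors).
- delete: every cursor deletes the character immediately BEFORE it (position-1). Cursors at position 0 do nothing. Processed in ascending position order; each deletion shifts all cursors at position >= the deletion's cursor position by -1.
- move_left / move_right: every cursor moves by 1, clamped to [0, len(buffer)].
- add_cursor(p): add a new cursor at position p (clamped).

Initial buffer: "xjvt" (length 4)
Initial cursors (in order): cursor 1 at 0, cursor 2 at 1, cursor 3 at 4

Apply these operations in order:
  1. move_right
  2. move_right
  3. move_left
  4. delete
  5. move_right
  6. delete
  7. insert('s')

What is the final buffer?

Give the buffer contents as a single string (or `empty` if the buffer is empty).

After op 1 (move_right): buffer="xjvt" (len 4), cursors c1@1 c2@2 c3@4, authorship ....
After op 2 (move_right): buffer="xjvt" (len 4), cursors c1@2 c2@3 c3@4, authorship ....
After op 3 (move_left): buffer="xjvt" (len 4), cursors c1@1 c2@2 c3@3, authorship ....
After op 4 (delete): buffer="t" (len 1), cursors c1@0 c2@0 c3@0, authorship .
After op 5 (move_right): buffer="t" (len 1), cursors c1@1 c2@1 c3@1, authorship .
After op 6 (delete): buffer="" (len 0), cursors c1@0 c2@0 c3@0, authorship 
After op 7 (insert('s')): buffer="sss" (len 3), cursors c1@3 c2@3 c3@3, authorship 123

Answer: sss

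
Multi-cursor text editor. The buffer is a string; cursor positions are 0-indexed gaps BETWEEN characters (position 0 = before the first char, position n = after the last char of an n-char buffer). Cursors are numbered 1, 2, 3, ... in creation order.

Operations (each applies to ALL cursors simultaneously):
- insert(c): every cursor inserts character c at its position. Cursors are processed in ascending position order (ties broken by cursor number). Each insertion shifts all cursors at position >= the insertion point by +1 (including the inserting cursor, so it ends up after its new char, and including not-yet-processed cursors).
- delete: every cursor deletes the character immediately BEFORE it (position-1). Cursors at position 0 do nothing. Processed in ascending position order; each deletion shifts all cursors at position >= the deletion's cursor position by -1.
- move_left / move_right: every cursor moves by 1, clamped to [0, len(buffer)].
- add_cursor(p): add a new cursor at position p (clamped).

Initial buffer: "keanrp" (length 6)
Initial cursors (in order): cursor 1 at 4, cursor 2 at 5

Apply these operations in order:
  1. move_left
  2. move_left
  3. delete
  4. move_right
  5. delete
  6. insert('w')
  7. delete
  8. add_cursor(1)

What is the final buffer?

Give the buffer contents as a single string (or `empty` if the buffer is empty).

Answer: rp

Derivation:
After op 1 (move_left): buffer="keanrp" (len 6), cursors c1@3 c2@4, authorship ......
After op 2 (move_left): buffer="keanrp" (len 6), cursors c1@2 c2@3, authorship ......
After op 3 (delete): buffer="knrp" (len 4), cursors c1@1 c2@1, authorship ....
After op 4 (move_right): buffer="knrp" (len 4), cursors c1@2 c2@2, authorship ....
After op 5 (delete): buffer="rp" (len 2), cursors c1@0 c2@0, authorship ..
After op 6 (insert('w')): buffer="wwrp" (len 4), cursors c1@2 c2@2, authorship 12..
After op 7 (delete): buffer="rp" (len 2), cursors c1@0 c2@0, authorship ..
After op 8 (add_cursor(1)): buffer="rp" (len 2), cursors c1@0 c2@0 c3@1, authorship ..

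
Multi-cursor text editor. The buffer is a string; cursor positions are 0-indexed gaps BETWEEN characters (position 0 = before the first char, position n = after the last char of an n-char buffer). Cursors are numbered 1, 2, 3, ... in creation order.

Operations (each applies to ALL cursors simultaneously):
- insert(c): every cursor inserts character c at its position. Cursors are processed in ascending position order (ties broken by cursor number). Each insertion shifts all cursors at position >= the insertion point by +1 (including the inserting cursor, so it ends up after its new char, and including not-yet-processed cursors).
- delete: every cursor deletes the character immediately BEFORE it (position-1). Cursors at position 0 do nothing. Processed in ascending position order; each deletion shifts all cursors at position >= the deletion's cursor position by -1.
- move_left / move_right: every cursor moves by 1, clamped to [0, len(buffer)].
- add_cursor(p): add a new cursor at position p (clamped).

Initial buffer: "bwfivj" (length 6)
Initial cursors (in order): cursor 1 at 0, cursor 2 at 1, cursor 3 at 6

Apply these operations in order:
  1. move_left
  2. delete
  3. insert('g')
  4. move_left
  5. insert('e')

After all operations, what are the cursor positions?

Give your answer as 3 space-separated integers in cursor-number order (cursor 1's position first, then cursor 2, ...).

After op 1 (move_left): buffer="bwfivj" (len 6), cursors c1@0 c2@0 c3@5, authorship ......
After op 2 (delete): buffer="bwfij" (len 5), cursors c1@0 c2@0 c3@4, authorship .....
After op 3 (insert('g')): buffer="ggbwfigj" (len 8), cursors c1@2 c2@2 c3@7, authorship 12....3.
After op 4 (move_left): buffer="ggbwfigj" (len 8), cursors c1@1 c2@1 c3@6, authorship 12....3.
After op 5 (insert('e')): buffer="geegbwfiegj" (len 11), cursors c1@3 c2@3 c3@9, authorship 1122....33.

Answer: 3 3 9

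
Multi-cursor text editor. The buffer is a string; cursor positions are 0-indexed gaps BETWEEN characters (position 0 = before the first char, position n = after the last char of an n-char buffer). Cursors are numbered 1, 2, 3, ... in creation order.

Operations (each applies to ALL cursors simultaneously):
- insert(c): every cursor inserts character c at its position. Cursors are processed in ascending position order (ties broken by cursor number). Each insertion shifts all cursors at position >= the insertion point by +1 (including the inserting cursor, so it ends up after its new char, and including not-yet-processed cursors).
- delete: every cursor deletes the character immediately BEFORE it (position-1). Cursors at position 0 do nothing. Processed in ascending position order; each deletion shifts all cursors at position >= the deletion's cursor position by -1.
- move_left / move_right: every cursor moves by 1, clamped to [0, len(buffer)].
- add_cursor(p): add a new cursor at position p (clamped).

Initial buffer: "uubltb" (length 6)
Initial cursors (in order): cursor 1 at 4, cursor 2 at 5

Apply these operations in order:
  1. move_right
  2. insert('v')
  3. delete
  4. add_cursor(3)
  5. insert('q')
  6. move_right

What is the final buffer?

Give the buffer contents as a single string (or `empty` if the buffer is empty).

Answer: uubqltqbq

Derivation:
After op 1 (move_right): buffer="uubltb" (len 6), cursors c1@5 c2@6, authorship ......
After op 2 (insert('v')): buffer="uubltvbv" (len 8), cursors c1@6 c2@8, authorship .....1.2
After op 3 (delete): buffer="uubltb" (len 6), cursors c1@5 c2@6, authorship ......
After op 4 (add_cursor(3)): buffer="uubltb" (len 6), cursors c3@3 c1@5 c2@6, authorship ......
After op 5 (insert('q')): buffer="uubqltqbq" (len 9), cursors c3@4 c1@7 c2@9, authorship ...3..1.2
After op 6 (move_right): buffer="uubqltqbq" (len 9), cursors c3@5 c1@8 c2@9, authorship ...3..1.2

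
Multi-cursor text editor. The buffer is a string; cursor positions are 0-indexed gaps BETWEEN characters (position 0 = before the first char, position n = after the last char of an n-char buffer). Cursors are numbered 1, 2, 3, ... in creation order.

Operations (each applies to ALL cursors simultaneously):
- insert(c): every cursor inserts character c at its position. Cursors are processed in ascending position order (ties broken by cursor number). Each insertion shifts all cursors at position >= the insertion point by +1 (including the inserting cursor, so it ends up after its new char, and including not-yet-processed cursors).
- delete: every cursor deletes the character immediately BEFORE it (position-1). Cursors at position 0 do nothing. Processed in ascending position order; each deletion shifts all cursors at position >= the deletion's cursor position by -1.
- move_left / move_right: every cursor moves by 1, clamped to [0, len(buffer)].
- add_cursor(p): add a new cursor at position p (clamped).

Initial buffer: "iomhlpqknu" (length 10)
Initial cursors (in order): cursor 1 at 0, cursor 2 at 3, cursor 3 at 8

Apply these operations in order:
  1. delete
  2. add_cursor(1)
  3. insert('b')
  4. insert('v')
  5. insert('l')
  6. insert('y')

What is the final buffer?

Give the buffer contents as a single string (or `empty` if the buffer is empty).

Answer: bvlyibvlyobvlyhlpqbvlynu

Derivation:
After op 1 (delete): buffer="iohlpqnu" (len 8), cursors c1@0 c2@2 c3@6, authorship ........
After op 2 (add_cursor(1)): buffer="iohlpqnu" (len 8), cursors c1@0 c4@1 c2@2 c3@6, authorship ........
After op 3 (insert('b')): buffer="bibobhlpqbnu" (len 12), cursors c1@1 c4@3 c2@5 c3@10, authorship 1.4.2....3..
After op 4 (insert('v')): buffer="bvibvobvhlpqbvnu" (len 16), cursors c1@2 c4@5 c2@8 c3@14, authorship 11.44.22....33..
After op 5 (insert('l')): buffer="bvlibvlobvlhlpqbvlnu" (len 20), cursors c1@3 c4@7 c2@11 c3@18, authorship 111.444.222....333..
After op 6 (insert('y')): buffer="bvlyibvlyobvlyhlpqbvlynu" (len 24), cursors c1@4 c4@9 c2@14 c3@22, authorship 1111.4444.2222....3333..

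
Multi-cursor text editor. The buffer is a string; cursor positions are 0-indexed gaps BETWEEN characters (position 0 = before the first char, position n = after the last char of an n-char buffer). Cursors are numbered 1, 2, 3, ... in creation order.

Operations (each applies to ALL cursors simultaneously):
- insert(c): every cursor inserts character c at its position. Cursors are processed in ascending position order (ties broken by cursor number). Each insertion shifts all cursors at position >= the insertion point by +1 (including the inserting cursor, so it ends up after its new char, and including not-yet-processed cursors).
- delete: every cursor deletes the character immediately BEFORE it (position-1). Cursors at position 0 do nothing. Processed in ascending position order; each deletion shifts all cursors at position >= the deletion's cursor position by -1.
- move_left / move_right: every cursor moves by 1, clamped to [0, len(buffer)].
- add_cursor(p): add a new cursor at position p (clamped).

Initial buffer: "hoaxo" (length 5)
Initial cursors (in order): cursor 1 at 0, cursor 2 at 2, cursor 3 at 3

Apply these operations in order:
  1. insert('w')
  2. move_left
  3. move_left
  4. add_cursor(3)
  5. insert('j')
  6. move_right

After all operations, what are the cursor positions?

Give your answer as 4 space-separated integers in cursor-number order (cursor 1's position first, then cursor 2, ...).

Answer: 2 5 9 7

Derivation:
After op 1 (insert('w')): buffer="whowawxo" (len 8), cursors c1@1 c2@4 c3@6, authorship 1..2.3..
After op 2 (move_left): buffer="whowawxo" (len 8), cursors c1@0 c2@3 c3@5, authorship 1..2.3..
After op 3 (move_left): buffer="whowawxo" (len 8), cursors c1@0 c2@2 c3@4, authorship 1..2.3..
After op 4 (add_cursor(3)): buffer="whowawxo" (len 8), cursors c1@0 c2@2 c4@3 c3@4, authorship 1..2.3..
After op 5 (insert('j')): buffer="jwhjojwjawxo" (len 12), cursors c1@1 c2@4 c4@6 c3@8, authorship 11.2.423.3..
After op 6 (move_right): buffer="jwhjojwjawxo" (len 12), cursors c1@2 c2@5 c4@7 c3@9, authorship 11.2.423.3..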